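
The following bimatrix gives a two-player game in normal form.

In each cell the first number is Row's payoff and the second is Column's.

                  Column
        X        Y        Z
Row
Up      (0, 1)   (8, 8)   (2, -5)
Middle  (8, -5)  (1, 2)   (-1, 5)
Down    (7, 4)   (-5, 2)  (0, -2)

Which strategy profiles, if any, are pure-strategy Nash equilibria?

The unique pure-strategy Nash equilibrium is (Up, Y).

Row against X: payoffs 0, 8, 7 → best response Middle.
Row against Y: payoffs 8, 1, -5 → best response Up.
Row against Z: payoffs 2, -1, 0 → best response Up.
Column against Up: payoffs 1, 8, -5 → best response Y.
Column against Middle: payoffs -5, 2, 5 → best response Z.
Column against Down: payoffs 4, 2, -2 → best response X.
Mutual best responses: (Up, Y).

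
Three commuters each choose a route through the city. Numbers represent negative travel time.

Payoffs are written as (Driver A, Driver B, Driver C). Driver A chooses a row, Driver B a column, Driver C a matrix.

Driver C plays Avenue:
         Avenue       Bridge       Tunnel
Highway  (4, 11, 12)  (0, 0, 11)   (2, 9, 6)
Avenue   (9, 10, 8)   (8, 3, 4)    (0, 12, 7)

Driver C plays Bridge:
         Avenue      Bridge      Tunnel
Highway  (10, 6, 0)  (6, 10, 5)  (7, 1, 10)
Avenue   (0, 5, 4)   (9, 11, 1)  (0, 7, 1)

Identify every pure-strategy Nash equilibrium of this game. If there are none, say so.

This game has no pure Nash equilibrium.

Driver A against (Avenue, Avenue): payoffs 4, 9 → best response Avenue.
Driver A against (Avenue, Bridge): payoffs 10, 0 → best response Highway.
Driver A against (Bridge, Avenue): payoffs 0, 8 → best response Avenue.
Driver A against (Bridge, Bridge): payoffs 6, 9 → best response Avenue.
Driver A against (Tunnel, Avenue): payoffs 2, 0 → best response Highway.
Driver A against (Tunnel, Bridge): payoffs 7, 0 → best response Highway.
Driver B against (Highway, Avenue): payoffs 11, 0, 9 → best response Avenue.
Driver B against (Highway, Bridge): payoffs 6, 10, 1 → best response Bridge.
Driver B against (Avenue, Avenue): payoffs 10, 3, 12 → best response Tunnel.
Driver B against (Avenue, Bridge): payoffs 5, 11, 7 → best response Bridge.
Driver C against (Highway, Avenue): payoffs 12, 0 → best response Avenue.
Driver C against (Highway, Bridge): payoffs 11, 5 → best response Avenue.
Driver C against (Highway, Tunnel): payoffs 6, 10 → best response Bridge.
Driver C against (Avenue, Avenue): payoffs 8, 4 → best response Avenue.
Driver C against (Avenue, Bridge): payoffs 4, 1 → best response Avenue.
Driver C against (Avenue, Tunnel): payoffs 7, 1 → best response Avenue.
No profile is a mutual best response for all players.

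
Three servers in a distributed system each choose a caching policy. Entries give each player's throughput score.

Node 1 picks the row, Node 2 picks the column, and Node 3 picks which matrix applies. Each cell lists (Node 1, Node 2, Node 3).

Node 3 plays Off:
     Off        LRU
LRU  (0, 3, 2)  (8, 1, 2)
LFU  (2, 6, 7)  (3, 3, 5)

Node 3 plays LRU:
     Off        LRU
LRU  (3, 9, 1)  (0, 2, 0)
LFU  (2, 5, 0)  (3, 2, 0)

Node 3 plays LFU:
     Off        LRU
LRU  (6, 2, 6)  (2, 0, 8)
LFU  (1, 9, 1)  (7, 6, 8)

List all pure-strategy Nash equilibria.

For each strategy profile, look for a profitable unilateral deviation.
(LRU, Off, Off): Node 1 can switch to LFU (0 → 2). Not NE.
(LRU, Off, LRU): Node 3 can switch to Off (1 → 2). Not NE.
(LRU, Off, LFU): Node 1 gets 6, best alternative 1; Node 2 gets 2, best alternative 0; Node 3 gets 6, best alternative 2. No profitable deviation — NE.
(LRU, LRU, Off): Node 2 can switch to Off (1 → 3). Not NE.
(LRU, LRU, LRU): Node 1 can switch to LFU (0 → 3). Not NE.
(LRU, LRU, LFU): Node 1 can switch to LFU (2 → 7). Not NE.
(LFU, Off, Off): Node 1 gets 2, best alternative 0; Node 2 gets 6, best alternative 3; Node 3 gets 7, best alternative 1. No profitable deviation — NE.
(LFU, Off, LRU): Node 1 can switch to LRU (2 → 3). Not NE.
(The remaining 4 profiles each have a profitable deviation by the same check.)

Pure-strategy Nash equilibria: (LRU, Off, LFU) and (LFU, Off, Off)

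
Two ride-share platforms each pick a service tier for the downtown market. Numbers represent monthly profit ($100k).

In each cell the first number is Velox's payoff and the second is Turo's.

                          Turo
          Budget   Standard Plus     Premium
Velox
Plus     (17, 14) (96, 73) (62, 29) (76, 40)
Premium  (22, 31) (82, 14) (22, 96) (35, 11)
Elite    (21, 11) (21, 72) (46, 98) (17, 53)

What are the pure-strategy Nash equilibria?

(Plus, Budget): Velox can switch to Premium (17 → 22). Not NE.
(Plus, Standard): Velox gets 96, best alternative 82; Turo gets 73, best alternative 40. No profitable deviation — NE.
(Plus, Plus): Turo can switch to Standard (29 → 73). Not NE.
(Plus, Premium): Turo can switch to Standard (40 → 73). Not NE.
(Premium, Budget): Turo can switch to Plus (31 → 96). Not NE.
(Premium, Standard): Velox can switch to Plus (82 → 96). Not NE.
(Premium, Plus): Velox can switch to Plus (22 → 62). Not NE.
(Premium, Premium): Velox can switch to Plus (35 → 76). Not NE.
(Elite, Budget): Velox can switch to Premium (21 → 22). Not NE.
(The remaining 3 profiles each have a profitable deviation by the same check.)

The unique pure-strategy Nash equilibrium is (Plus, Standard).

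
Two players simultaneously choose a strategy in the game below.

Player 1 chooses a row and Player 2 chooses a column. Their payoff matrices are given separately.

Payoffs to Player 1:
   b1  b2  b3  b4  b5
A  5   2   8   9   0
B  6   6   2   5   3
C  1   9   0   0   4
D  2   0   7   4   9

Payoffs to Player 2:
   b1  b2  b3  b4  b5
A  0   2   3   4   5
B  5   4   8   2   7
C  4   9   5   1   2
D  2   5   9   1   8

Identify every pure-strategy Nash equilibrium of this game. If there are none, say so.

Player 1 against b1: payoffs 5, 6, 1, 2 → best response B.
Player 1 against b2: payoffs 2, 6, 9, 0 → best response C.
Player 1 against b3: payoffs 8, 2, 0, 7 → best response A.
Player 1 against b4: payoffs 9, 5, 0, 4 → best response A.
Player 1 against b5: payoffs 0, 3, 4, 9 → best response D.
Player 2 against A: payoffs 0, 2, 3, 4, 5 → best response b5.
Player 2 against B: payoffs 5, 4, 8, 2, 7 → best response b3.
Player 2 against C: payoffs 4, 9, 5, 1, 2 → best response b2.
Player 2 against D: payoffs 2, 5, 9, 1, 8 → best response b3.
Mutual best responses: (C, b2).

The unique pure-strategy Nash equilibrium is (C, b2).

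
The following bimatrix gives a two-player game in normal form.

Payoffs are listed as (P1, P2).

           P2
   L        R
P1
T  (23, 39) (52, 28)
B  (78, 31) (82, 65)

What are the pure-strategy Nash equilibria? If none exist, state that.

(T, L): P1 can switch to B (23 → 78). Not NE.
(T, R): P1 can switch to B (52 → 82). Not NE.
(B, L): P2 can switch to R (31 → 65). Not NE.
(B, R): P1 gets 82, best alternative 52; P2 gets 65, best alternative 31. No profitable deviation — NE.

The unique pure-strategy Nash equilibrium is (B, R).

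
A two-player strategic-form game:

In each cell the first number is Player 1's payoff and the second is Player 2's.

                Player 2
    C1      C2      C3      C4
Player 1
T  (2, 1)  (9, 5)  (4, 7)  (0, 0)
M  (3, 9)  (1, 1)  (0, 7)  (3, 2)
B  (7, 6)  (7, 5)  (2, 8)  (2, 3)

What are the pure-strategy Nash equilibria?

Mark each player's best response to every combination of opponents' strategies; a profile where every player is best-responding is a pure Nash equilibrium.
Player 1 against C1: payoffs 2, 3, 7 → best response B.
Player 1 against C2: payoffs 9, 1, 7 → best response T.
Player 1 against C3: payoffs 4, 0, 2 → best response T.
Player 1 against C4: payoffs 0, 3, 2 → best response M.
Player 2 against T: payoffs 1, 5, 7, 0 → best response C3.
Player 2 against M: payoffs 9, 1, 7, 2 → best response C1.
Player 2 against B: payoffs 6, 5, 8, 3 → best response C3.
Mutual best responses: (T, C3).

Pure NE: (T, C3)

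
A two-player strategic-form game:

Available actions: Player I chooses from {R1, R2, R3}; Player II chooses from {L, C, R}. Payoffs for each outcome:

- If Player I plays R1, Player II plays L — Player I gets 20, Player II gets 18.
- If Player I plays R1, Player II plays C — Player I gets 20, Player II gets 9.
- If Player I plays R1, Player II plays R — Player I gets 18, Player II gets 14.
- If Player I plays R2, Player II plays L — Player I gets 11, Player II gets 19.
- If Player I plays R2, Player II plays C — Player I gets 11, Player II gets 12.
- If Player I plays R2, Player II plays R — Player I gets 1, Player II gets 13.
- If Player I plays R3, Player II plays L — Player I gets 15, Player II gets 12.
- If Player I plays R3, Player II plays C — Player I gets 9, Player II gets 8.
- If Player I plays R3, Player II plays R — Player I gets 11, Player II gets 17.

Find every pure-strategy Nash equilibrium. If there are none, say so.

(R1, L)

Player I against L: payoffs 20, 11, 15 → best response R1.
Player I against C: payoffs 20, 11, 9 → best response R1.
Player I against R: payoffs 18, 1, 11 → best response R1.
Player II against R1: payoffs 18, 9, 14 → best response L.
Player II against R2: payoffs 19, 12, 13 → best response L.
Player II against R3: payoffs 12, 8, 17 → best response R.
Mutual best responses: (R1, L).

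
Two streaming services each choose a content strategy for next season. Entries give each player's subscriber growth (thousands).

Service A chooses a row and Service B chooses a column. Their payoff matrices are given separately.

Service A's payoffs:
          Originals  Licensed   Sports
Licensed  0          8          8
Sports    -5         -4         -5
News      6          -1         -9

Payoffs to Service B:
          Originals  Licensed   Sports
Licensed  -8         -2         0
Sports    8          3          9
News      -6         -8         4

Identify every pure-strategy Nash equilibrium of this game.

Service A against Originals: payoffs 0, -5, 6 → best response News.
Service A against Licensed: payoffs 8, -4, -1 → best response Licensed.
Service A against Sports: payoffs 8, -5, -9 → best response Licensed.
Service B against Licensed: payoffs -8, -2, 0 → best response Sports.
Service B against Sports: payoffs 8, 3, 9 → best response Sports.
Service B against News: payoffs -6, -8, 4 → best response Sports.
Mutual best responses: (Licensed, Sports).

Pure NE: (Licensed, Sports)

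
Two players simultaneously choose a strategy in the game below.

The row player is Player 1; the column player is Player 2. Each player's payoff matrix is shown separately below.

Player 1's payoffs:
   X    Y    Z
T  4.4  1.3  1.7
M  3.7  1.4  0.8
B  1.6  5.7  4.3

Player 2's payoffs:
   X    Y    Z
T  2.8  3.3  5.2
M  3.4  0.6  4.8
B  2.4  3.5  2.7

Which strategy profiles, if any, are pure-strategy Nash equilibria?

Pure NE: (B, Y)

For each strategy profile, look for a profitable unilateral deviation.
(T, X): Player 2 can switch to Y (2.8 → 3.3). Not NE.
(T, Y): Player 1 can switch to M (1.3 → 1.4). Not NE.
(T, Z): Player 1 can switch to B (1.7 → 4.3). Not NE.
(M, X): Player 1 can switch to T (3.7 → 4.4). Not NE.
(M, Y): Player 1 can switch to B (1.4 → 5.7). Not NE.
(M, Z): Player 1 can switch to T (0.8 → 1.7). Not NE.
(B, Y): Player 1 gets 5.7, best alternative 1.4; Player 2 gets 3.5, best alternative 2.7. No profitable deviation — NE.
(The remaining 2 profiles each have a profitable deviation by the same check.)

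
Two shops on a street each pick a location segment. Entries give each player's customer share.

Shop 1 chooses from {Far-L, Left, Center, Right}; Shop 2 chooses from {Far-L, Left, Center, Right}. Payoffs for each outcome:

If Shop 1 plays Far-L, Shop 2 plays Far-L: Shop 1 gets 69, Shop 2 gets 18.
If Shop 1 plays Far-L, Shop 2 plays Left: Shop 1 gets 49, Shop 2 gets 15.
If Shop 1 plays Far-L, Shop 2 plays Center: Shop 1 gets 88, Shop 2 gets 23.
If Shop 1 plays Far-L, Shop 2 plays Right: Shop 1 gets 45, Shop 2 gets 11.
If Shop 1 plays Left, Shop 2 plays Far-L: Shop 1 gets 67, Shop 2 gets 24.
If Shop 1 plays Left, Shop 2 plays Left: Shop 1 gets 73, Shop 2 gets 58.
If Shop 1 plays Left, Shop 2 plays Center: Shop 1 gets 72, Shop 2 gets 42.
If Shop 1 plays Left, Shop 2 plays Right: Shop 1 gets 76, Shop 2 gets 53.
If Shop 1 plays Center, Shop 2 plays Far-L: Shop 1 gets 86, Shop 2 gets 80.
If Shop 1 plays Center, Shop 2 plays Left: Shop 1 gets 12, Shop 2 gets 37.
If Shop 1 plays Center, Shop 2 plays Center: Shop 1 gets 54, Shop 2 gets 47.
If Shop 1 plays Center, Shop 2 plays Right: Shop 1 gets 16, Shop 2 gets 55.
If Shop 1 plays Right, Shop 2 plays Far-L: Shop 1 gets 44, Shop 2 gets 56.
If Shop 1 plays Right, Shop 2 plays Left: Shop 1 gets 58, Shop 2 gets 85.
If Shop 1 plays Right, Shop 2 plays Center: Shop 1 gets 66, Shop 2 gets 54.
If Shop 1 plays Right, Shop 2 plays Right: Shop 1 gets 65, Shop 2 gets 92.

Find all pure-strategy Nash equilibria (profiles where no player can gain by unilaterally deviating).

(Far-L, Center), (Left, Left), (Center, Far-L)

(Far-L, Far-L): Shop 1 can switch to Center (69 → 86). Not NE.
(Far-L, Left): Shop 1 can switch to Left (49 → 73). Not NE.
(Far-L, Center): Shop 1 gets 88, best alternative 72; Shop 2 gets 23, best alternative 18. No profitable deviation — NE.
(Far-L, Right): Shop 1 can switch to Left (45 → 76). Not NE.
(Left, Far-L): Shop 1 can switch to Far-L (67 → 69). Not NE.
(Left, Left): Shop 1 gets 73, best alternative 58; Shop 2 gets 58, best alternative 53. No profitable deviation — NE.
(Left, Center): Shop 1 can switch to Far-L (72 → 88). Not NE.
(Left, Right): Shop 2 can switch to Left (53 → 58). Not NE.
(Center, Far-L): Shop 1 gets 86, best alternative 69; Shop 2 gets 80, best alternative 55. No profitable deviation — NE.
(The remaining 7 profiles each have a profitable deviation by the same check.)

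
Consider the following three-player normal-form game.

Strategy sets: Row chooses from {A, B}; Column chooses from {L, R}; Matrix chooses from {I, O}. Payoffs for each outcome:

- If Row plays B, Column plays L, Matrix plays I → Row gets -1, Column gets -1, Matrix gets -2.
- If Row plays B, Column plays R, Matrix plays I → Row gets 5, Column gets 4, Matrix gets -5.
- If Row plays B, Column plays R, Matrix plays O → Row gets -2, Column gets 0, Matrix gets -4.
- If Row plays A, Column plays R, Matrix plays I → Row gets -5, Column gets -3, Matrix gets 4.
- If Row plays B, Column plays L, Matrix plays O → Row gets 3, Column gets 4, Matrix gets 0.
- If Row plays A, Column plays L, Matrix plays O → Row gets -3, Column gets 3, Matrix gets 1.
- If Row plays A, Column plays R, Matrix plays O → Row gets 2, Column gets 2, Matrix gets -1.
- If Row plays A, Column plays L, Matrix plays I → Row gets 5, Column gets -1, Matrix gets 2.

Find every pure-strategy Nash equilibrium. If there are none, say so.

Pure-strategy Nash equilibria: (A, L, I) and (B, L, O)

For each player, find the best response to each opponent profile; mutual best responses are the pure NE.
Row against (L, I): payoffs 5, -1 → best response A.
Row against (L, O): payoffs -3, 3 → best response B.
Row against (R, I): payoffs -5, 5 → best response B.
Row against (R, O): payoffs 2, -2 → best response A.
Column against (A, I): payoffs -1, -3 → best response L.
Column against (A, O): payoffs 3, 2 → best response L.
Column against (B, I): payoffs -1, 4 → best response R.
Column against (B, O): payoffs 4, 0 → best response L.
Matrix against (A, L): payoffs 2, 1 → best response I.
Matrix against (A, R): payoffs 4, -1 → best response I.
Matrix against (B, L): payoffs -2, 0 → best response O.
Matrix against (B, R): payoffs -5, -4 → best response O.
Mutual best responses: (A, L, I); (B, L, O).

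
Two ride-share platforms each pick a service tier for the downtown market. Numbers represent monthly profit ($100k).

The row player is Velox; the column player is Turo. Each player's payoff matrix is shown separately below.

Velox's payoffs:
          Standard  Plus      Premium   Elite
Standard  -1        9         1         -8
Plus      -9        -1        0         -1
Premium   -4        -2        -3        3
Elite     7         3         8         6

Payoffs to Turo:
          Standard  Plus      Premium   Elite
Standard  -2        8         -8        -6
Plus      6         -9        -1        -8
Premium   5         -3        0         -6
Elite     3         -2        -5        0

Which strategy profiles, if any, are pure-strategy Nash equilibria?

(Standard, Standard): Velox can switch to Elite (-1 → 7). Not NE.
(Standard, Plus): Velox gets 9, best alternative 3; Turo gets 8, best alternative -2. No profitable deviation — NE.
(Standard, Premium): Velox can switch to Elite (1 → 8). Not NE.
(Standard, Elite): Velox can switch to Plus (-8 → -1). Not NE.
(Plus, Standard): Velox can switch to Standard (-9 → -1). Not NE.
(Plus, Plus): Velox can switch to Standard (-1 → 9). Not NE.
(Plus, Premium): Velox can switch to Standard (0 → 1). Not NE.
(Plus, Elite): Velox can switch to Premium (-1 → 3). Not NE.
(Premium, Standard): Velox can switch to Standard (-4 → -1). Not NE.
(Premium, Plus): Velox can switch to Standard (-2 → 9). Not NE.
(Premium, Premium): Velox can switch to Standard (-3 → 1). Not NE.
(Premium, Elite): Velox can switch to Elite (3 → 6). Not NE.
(Elite, Standard): Velox gets 7, best alternative -1; Turo gets 3, best alternative 0. No profitable deviation — NE.
(Elite, Plus): Velox can switch to Standard (3 → 9). Not NE.
(The remaining 2 profiles each have a profitable deviation by the same check.)

(Standard, Plus); (Elite, Standard)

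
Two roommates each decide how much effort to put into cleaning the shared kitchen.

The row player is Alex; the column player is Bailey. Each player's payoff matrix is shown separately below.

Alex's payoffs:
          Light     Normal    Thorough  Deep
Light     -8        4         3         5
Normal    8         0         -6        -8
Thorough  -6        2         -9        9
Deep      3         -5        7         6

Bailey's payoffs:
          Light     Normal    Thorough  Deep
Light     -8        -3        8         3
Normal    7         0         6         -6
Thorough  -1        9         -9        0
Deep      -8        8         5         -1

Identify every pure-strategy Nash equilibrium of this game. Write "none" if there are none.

Pure NE: (Normal, Light)

Alex against Light: payoffs -8, 8, -6, 3 → best response Normal.
Alex against Normal: payoffs 4, 0, 2, -5 → best response Light.
Alex against Thorough: payoffs 3, -6, -9, 7 → best response Deep.
Alex against Deep: payoffs 5, -8, 9, 6 → best response Thorough.
Bailey against Light: payoffs -8, -3, 8, 3 → best response Thorough.
Bailey against Normal: payoffs 7, 0, 6, -6 → best response Light.
Bailey against Thorough: payoffs -1, 9, -9, 0 → best response Normal.
Bailey against Deep: payoffs -8, 8, 5, -1 → best response Normal.
Mutual best responses: (Normal, Light).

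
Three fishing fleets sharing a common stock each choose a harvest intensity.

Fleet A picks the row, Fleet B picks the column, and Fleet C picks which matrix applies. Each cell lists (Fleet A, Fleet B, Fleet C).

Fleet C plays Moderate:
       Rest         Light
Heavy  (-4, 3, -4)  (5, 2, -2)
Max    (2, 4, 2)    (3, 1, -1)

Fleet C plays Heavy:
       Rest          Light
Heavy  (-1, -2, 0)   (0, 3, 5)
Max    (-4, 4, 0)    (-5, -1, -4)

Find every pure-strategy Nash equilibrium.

Pure-strategy Nash equilibria: (Heavy, Light, Heavy); (Max, Rest, Moderate)

Fleet A against (Rest, Moderate): payoffs -4, 2 → best response Max.
Fleet A against (Rest, Heavy): payoffs -1, -4 → best response Heavy.
Fleet A against (Light, Moderate): payoffs 5, 3 → best response Heavy.
Fleet A against (Light, Heavy): payoffs 0, -5 → best response Heavy.
Fleet B against (Heavy, Moderate): payoffs 3, 2 → best response Rest.
Fleet B against (Heavy, Heavy): payoffs -2, 3 → best response Light.
Fleet B against (Max, Moderate): payoffs 4, 1 → best response Rest.
Fleet B against (Max, Heavy): payoffs 4, -1 → best response Rest.
Fleet C against (Heavy, Rest): payoffs -4, 0 → best response Heavy.
Fleet C against (Heavy, Light): payoffs -2, 5 → best response Heavy.
Fleet C against (Max, Rest): payoffs 2, 0 → best response Moderate.
Fleet C against (Max, Light): payoffs -1, -4 → best response Moderate.
Mutual best responses: (Heavy, Light, Heavy); (Max, Rest, Moderate).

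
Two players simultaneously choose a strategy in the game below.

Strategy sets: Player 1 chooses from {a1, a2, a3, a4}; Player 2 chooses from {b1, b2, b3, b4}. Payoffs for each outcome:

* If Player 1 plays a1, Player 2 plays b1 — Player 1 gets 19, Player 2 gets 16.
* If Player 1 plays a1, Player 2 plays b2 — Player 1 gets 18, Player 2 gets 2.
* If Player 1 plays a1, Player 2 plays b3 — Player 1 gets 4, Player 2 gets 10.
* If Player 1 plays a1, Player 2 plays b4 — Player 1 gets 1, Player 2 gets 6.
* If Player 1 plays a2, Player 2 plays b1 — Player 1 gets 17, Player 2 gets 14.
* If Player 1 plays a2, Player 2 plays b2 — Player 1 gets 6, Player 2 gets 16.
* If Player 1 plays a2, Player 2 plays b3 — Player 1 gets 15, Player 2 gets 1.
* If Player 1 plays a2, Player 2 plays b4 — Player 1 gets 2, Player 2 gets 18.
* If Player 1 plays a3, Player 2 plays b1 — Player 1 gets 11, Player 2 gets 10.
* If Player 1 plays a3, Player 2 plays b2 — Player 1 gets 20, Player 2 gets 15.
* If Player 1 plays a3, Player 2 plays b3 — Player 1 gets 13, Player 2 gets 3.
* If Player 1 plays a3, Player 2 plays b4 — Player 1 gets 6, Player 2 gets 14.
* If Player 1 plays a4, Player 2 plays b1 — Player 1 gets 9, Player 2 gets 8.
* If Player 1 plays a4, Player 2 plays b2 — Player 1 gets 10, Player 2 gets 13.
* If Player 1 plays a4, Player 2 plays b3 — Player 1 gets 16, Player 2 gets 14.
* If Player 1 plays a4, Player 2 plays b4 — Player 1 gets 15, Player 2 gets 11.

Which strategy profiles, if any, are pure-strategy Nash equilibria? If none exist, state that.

(a1, b1); (a3, b2); (a4, b3)

Player 1 against b1: payoffs 19, 17, 11, 9 → best response a1.
Player 1 against b2: payoffs 18, 6, 20, 10 → best response a3.
Player 1 against b3: payoffs 4, 15, 13, 16 → best response a4.
Player 1 against b4: payoffs 1, 2, 6, 15 → best response a4.
Player 2 against a1: payoffs 16, 2, 10, 6 → best response b1.
Player 2 against a2: payoffs 14, 16, 1, 18 → best response b4.
Player 2 against a3: payoffs 10, 15, 3, 14 → best response b2.
Player 2 against a4: payoffs 8, 13, 14, 11 → best response b3.
Mutual best responses: (a1, b1); (a3, b2); (a4, b3).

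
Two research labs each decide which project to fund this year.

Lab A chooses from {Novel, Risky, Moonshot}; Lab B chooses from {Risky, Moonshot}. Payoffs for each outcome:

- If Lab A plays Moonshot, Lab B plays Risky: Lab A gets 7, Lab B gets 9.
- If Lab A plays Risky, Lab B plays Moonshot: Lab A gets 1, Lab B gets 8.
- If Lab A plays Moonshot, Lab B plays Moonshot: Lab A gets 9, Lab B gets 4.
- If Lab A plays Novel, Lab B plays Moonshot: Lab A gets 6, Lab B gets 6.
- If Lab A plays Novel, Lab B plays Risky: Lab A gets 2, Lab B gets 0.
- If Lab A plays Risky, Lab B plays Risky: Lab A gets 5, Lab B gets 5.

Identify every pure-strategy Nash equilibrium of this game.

For each strategy profile, look for a profitable unilateral deviation.
(Novel, Risky): Lab A can switch to Risky (2 → 5). Not NE.
(Novel, Moonshot): Lab A can switch to Moonshot (6 → 9). Not NE.
(Risky, Risky): Lab A can switch to Moonshot (5 → 7). Not NE.
(Risky, Moonshot): Lab A can switch to Novel (1 → 6). Not NE.
(Moonshot, Risky): Lab A gets 7, best alternative 5; Lab B gets 9, best alternative 4. No profitable deviation — NE.
(Moonshot, Moonshot): Lab B can switch to Risky (4 → 9). Not NE.

The unique pure-strategy Nash equilibrium is (Moonshot, Risky).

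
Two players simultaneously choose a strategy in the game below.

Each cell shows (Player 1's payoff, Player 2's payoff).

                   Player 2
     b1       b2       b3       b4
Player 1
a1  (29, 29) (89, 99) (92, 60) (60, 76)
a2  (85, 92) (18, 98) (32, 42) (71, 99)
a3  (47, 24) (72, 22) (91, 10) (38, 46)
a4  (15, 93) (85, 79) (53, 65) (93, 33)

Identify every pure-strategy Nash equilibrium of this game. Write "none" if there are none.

The unique pure-strategy Nash equilibrium is (a1, b2).

For each player, find the best response to each opponent profile; mutual best responses are the pure NE.
Player 1 against b1: payoffs 29, 85, 47, 15 → best response a2.
Player 1 against b2: payoffs 89, 18, 72, 85 → best response a1.
Player 1 against b3: payoffs 92, 32, 91, 53 → best response a1.
Player 1 against b4: payoffs 60, 71, 38, 93 → best response a4.
Player 2 against a1: payoffs 29, 99, 60, 76 → best response b2.
Player 2 against a2: payoffs 92, 98, 42, 99 → best response b4.
Player 2 against a3: payoffs 24, 22, 10, 46 → best response b4.
Player 2 against a4: payoffs 93, 79, 65, 33 → best response b1.
Mutual best responses: (a1, b2).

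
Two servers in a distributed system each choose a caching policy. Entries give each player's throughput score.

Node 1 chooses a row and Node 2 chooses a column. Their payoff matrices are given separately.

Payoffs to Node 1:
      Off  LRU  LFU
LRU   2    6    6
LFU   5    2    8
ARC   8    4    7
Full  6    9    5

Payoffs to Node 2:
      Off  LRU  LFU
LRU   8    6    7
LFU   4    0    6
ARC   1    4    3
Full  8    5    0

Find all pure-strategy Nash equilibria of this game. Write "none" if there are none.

(LRU, Off): Node 1 can switch to LFU (2 → 5). Not NE.
(LRU, LRU): Node 1 can switch to Full (6 → 9). Not NE.
(LRU, LFU): Node 1 can switch to LFU (6 → 8). Not NE.
(LFU, Off): Node 1 can switch to ARC (5 → 8). Not NE.
(LFU, LRU): Node 1 can switch to LRU (2 → 6). Not NE.
(LFU, LFU): Node 1 gets 8, best alternative 7; Node 2 gets 6, best alternative 4. No profitable deviation — NE.
(ARC, Off): Node 2 can switch to LRU (1 → 4). Not NE.
(ARC, LRU): Node 1 can switch to LRU (4 → 6). Not NE.
(ARC, LFU): Node 1 can switch to LFU (7 → 8). Not NE.
(Full, Off): Node 1 can switch to ARC (6 → 8). Not NE.
(Full, LRU): Node 2 can switch to Off (5 → 8). Not NE.
(The remaining 1 profile has a profitable deviation by the same check.)

The unique pure-strategy Nash equilibrium is (LFU, LFU).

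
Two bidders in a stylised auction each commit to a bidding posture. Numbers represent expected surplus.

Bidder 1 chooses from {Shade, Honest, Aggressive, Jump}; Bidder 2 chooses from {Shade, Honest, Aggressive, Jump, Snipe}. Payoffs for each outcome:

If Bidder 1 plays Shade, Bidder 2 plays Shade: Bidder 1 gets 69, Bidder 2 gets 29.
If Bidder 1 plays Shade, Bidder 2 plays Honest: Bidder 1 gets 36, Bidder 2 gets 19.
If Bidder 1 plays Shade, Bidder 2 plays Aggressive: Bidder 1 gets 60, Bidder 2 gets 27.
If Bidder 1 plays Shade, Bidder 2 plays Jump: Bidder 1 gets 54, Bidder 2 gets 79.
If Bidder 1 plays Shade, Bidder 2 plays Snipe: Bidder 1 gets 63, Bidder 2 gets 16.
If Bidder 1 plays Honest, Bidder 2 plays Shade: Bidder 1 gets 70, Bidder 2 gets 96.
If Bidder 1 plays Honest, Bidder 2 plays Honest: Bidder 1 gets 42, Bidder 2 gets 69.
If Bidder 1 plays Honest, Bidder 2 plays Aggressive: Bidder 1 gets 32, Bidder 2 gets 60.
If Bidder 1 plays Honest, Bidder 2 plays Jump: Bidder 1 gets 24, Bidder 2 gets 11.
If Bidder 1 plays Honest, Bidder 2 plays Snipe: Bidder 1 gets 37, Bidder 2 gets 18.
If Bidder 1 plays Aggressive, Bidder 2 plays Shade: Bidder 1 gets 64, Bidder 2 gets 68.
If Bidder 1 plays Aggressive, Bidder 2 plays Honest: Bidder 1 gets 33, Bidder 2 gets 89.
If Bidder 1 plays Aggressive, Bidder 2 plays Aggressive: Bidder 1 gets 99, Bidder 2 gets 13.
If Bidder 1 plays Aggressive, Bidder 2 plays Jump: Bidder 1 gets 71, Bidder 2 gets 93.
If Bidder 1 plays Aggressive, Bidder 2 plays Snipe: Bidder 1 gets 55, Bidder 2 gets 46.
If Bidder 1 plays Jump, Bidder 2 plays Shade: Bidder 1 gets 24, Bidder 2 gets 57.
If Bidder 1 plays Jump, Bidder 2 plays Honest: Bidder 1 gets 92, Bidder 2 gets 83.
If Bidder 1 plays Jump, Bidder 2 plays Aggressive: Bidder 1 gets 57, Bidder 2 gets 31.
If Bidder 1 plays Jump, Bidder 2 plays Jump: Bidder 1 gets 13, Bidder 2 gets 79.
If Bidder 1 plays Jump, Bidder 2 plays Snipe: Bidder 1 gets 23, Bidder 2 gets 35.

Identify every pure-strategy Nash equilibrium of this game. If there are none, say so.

Pure-strategy Nash equilibria: (Honest, Shade) and (Aggressive, Jump) and (Jump, Honest)

Bidder 1 against Shade: payoffs 69, 70, 64, 24 → best response Honest.
Bidder 1 against Honest: payoffs 36, 42, 33, 92 → best response Jump.
Bidder 1 against Aggressive: payoffs 60, 32, 99, 57 → best response Aggressive.
Bidder 1 against Jump: payoffs 54, 24, 71, 13 → best response Aggressive.
Bidder 1 against Snipe: payoffs 63, 37, 55, 23 → best response Shade.
Bidder 2 against Shade: payoffs 29, 19, 27, 79, 16 → best response Jump.
Bidder 2 against Honest: payoffs 96, 69, 60, 11, 18 → best response Shade.
Bidder 2 against Aggressive: payoffs 68, 89, 13, 93, 46 → best response Jump.
Bidder 2 against Jump: payoffs 57, 83, 31, 79, 35 → best response Honest.
Mutual best responses: (Honest, Shade); (Aggressive, Jump); (Jump, Honest).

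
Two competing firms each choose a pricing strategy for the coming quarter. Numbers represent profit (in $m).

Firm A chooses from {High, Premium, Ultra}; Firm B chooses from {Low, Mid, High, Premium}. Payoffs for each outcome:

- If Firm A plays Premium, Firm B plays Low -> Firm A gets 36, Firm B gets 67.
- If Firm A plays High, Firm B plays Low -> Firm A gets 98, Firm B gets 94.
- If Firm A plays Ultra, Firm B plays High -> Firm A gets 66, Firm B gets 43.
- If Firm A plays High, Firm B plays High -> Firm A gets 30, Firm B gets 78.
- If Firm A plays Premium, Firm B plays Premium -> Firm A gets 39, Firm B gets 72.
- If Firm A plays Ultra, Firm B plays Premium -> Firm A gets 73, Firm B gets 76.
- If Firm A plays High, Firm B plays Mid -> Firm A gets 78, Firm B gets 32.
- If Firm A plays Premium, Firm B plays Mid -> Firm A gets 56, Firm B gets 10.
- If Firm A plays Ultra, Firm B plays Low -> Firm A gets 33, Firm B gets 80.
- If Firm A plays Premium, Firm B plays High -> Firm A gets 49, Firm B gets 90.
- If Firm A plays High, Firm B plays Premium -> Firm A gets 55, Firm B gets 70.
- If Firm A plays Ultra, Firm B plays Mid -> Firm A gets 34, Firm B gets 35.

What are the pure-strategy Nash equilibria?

(High, Low): Firm A gets 98, best alternative 36; Firm B gets 94, best alternative 78. No profitable deviation — NE.
(High, Mid): Firm B can switch to Low (32 → 94). Not NE.
(High, High): Firm A can switch to Premium (30 → 49). Not NE.
(High, Premium): Firm A can switch to Ultra (55 → 73). Not NE.
(Premium, Low): Firm A can switch to High (36 → 98). Not NE.
(Premium, Mid): Firm A can switch to High (56 → 78). Not NE.
(Premium, High): Firm A can switch to Ultra (49 → 66). Not NE.
(Premium, Premium): Firm A can switch to High (39 → 55). Not NE.
(Ultra, Low): Firm A can switch to High (33 → 98). Not NE.
(Ultra, Mid): Firm A can switch to High (34 → 78). Not NE.
(Ultra, High): Firm B can switch to Low (43 → 80). Not NE.
(Ultra, Premium): Firm B can switch to Low (76 → 80). Not NE.

(High, Low)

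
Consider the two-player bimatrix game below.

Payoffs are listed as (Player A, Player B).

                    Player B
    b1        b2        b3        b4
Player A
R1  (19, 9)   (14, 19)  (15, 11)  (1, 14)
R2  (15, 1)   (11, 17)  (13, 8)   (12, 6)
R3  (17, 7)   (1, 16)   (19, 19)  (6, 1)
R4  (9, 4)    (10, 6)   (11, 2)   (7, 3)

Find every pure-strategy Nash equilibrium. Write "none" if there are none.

Pure-strategy Nash equilibria: (R1, b2); (R3, b3)

For each player, find the best response to each opponent profile; mutual best responses are the pure NE.
Player A against b1: payoffs 19, 15, 17, 9 → best response R1.
Player A against b2: payoffs 14, 11, 1, 10 → best response R1.
Player A against b3: payoffs 15, 13, 19, 11 → best response R3.
Player A against b4: payoffs 1, 12, 6, 7 → best response R2.
Player B against R1: payoffs 9, 19, 11, 14 → best response b2.
Player B against R2: payoffs 1, 17, 8, 6 → best response b2.
Player B against R3: payoffs 7, 16, 19, 1 → best response b3.
Player B against R4: payoffs 4, 6, 2, 3 → best response b2.
Mutual best responses: (R1, b2); (R3, b3).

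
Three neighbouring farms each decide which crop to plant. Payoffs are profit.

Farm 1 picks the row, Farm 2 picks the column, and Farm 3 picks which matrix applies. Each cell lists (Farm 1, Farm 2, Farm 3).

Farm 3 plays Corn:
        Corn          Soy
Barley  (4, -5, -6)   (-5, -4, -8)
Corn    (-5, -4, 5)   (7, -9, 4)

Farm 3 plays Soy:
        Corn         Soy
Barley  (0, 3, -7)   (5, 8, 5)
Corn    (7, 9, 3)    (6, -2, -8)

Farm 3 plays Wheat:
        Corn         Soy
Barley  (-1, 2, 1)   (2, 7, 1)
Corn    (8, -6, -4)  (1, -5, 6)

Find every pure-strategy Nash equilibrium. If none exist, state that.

(Barley, Corn, Corn): Farm 2 can switch to Soy (-5 → -4). Not NE.
(Barley, Corn, Soy): Farm 1 can switch to Corn (0 → 7). Not NE.
(Barley, Corn, Wheat): Farm 1 can switch to Corn (-1 → 8). Not NE.
(Barley, Soy, Corn): Farm 1 can switch to Corn (-5 → 7). Not NE.
(Barley, Soy, Soy): Farm 1 can switch to Corn (5 → 6). Not NE.
(Barley, Soy, Wheat): Farm 3 can switch to Soy (1 → 5). Not NE.
(Corn, Corn, Corn): Farm 1 can switch to Barley (-5 → 4). Not NE.
(Corn, Corn, Soy): Farm 3 can switch to Corn (3 → 5). Not NE.
(Corn, Corn, Wheat): Farm 2 can switch to Soy (-6 → -5). Not NE.
(Corn, Soy, Corn): Farm 2 can switch to Corn (-9 → -4). Not NE.
(Corn, Soy, Soy): Farm 2 can switch to Corn (-2 → 9). Not NE.
(Corn, Soy, Wheat): Farm 1 can switch to Barley (1 → 2). Not NE.

No pure-strategy Nash equilibrium.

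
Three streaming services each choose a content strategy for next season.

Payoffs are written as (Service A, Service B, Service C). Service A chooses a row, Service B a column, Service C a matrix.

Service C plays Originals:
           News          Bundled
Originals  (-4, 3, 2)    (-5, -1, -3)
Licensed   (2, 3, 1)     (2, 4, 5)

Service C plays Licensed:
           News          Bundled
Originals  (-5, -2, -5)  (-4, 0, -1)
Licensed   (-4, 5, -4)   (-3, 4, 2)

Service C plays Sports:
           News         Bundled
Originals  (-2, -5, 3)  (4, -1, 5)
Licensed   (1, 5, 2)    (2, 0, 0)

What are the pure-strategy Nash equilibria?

(Originals, News, Originals): Service A can switch to Licensed (-4 → 2). Not NE.
(Originals, News, Licensed): Service A can switch to Licensed (-5 → -4). Not NE.
(Originals, News, Sports): Service A can switch to Licensed (-2 → 1). Not NE.
(Originals, Bundled, Originals): Service A can switch to Licensed (-5 → 2). Not NE.
(Originals, Bundled, Licensed): Service A can switch to Licensed (-4 → -3). Not NE.
(Originals, Bundled, Sports): Service A gets 4, best alternative 2; Service B gets -1, best alternative -5; Service C gets 5, best alternative -1. No profitable deviation — NE.
(Licensed, News, Originals): Service B can switch to Bundled (3 → 4). Not NE.
(Licensed, News, Licensed): Service C can switch to Originals (-4 → 1). Not NE.
(Licensed, News, Sports): Service A gets 1, best alternative -2; Service B gets 5, best alternative 0; Service C gets 2, best alternative 1. No profitable deviation — NE.
(Licensed, Bundled, Originals): Service A gets 2, best alternative -5; Service B gets 4, best alternative 3; Service C gets 5, best alternative 2. No profitable deviation — NE.
(Licensed, Bundled, Licensed): Service B can switch to News (4 → 5). Not NE.
(Licensed, Bundled, Sports): Service A can switch to Originals (2 → 4). Not NE.

The pure Nash equilibria are (Originals, Bundled, Sports), (Licensed, News, Sports), (Licensed, Bundled, Originals).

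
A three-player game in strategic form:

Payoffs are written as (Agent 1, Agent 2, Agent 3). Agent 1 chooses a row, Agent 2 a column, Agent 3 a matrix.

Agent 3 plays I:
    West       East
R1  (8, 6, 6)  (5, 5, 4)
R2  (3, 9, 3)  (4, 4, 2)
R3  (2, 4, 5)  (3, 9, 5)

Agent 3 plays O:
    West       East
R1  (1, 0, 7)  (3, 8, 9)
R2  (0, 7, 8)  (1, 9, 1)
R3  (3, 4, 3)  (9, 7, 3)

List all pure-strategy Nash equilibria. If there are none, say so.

Agent 1 against (West, I): payoffs 8, 3, 2 → best response R1.
Agent 1 against (West, O): payoffs 1, 0, 3 → best response R3.
Agent 1 against (East, I): payoffs 5, 4, 3 → best response R1.
Agent 1 against (East, O): payoffs 3, 1, 9 → best response R3.
Agent 2 against (R1, I): payoffs 6, 5 → best response West.
Agent 2 against (R1, O): payoffs 0, 8 → best response East.
Agent 2 against (R2, I): payoffs 9, 4 → best response West.
Agent 2 against (R2, O): payoffs 7, 9 → best response East.
Agent 2 against (R3, I): payoffs 4, 9 → best response East.
Agent 2 against (R3, O): payoffs 4, 7 → best response East.
Agent 3 against (R1, West): payoffs 6, 7 → best response O.
Agent 3 against (R1, East): payoffs 4, 9 → best response O.
Agent 3 against (R2, West): payoffs 3, 8 → best response O.
Agent 3 against (R2, East): payoffs 2, 1 → best response I.
Agent 3 against (R3, West): payoffs 5, 3 → best response I.
Agent 3 against (R3, East): payoffs 5, 3 → best response I.
No profile is a mutual best response for all players.

There is no pure-strategy Nash equilibrium.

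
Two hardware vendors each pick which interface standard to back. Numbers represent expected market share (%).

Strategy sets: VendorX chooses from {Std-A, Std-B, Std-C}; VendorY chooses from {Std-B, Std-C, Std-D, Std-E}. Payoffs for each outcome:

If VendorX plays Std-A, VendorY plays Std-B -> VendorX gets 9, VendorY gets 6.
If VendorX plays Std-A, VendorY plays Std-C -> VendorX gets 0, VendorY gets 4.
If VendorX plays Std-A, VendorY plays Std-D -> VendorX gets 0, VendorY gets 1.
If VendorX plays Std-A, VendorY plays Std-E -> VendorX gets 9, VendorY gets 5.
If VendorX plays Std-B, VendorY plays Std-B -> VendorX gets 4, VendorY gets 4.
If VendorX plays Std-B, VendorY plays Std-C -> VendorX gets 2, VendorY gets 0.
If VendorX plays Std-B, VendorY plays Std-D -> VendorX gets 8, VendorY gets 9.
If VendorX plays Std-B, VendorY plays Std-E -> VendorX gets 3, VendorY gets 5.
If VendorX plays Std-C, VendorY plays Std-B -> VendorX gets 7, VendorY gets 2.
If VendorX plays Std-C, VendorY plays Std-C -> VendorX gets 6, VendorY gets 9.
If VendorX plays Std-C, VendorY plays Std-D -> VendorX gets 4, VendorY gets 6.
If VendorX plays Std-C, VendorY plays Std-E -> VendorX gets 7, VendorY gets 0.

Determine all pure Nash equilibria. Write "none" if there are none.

Pure-strategy Nash equilibria: (Std-A, Std-B), (Std-B, Std-D), (Std-C, Std-C)

For each player, find the best response to each opponent profile; mutual best responses are the pure NE.
VendorX against Std-B: payoffs 9, 4, 7 → best response Std-A.
VendorX against Std-C: payoffs 0, 2, 6 → best response Std-C.
VendorX against Std-D: payoffs 0, 8, 4 → best response Std-B.
VendorX against Std-E: payoffs 9, 3, 7 → best response Std-A.
VendorY against Std-A: payoffs 6, 4, 1, 5 → best response Std-B.
VendorY against Std-B: payoffs 4, 0, 9, 5 → best response Std-D.
VendorY against Std-C: payoffs 2, 9, 6, 0 → best response Std-C.
Mutual best responses: (Std-A, Std-B); (Std-B, Std-D); (Std-C, Std-C).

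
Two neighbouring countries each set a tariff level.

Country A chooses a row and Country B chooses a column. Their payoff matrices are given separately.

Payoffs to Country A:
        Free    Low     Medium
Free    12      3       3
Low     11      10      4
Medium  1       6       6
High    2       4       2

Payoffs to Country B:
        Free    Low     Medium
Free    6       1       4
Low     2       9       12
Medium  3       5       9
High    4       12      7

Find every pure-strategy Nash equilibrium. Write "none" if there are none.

(Free, Free); (Medium, Medium)

(Free, Free): Country A gets 12, best alternative 11; Country B gets 6, best alternative 4. No profitable deviation — NE.
(Free, Low): Country A can switch to Low (3 → 10). Not NE.
(Free, Medium): Country A can switch to Low (3 → 4). Not NE.
(Low, Free): Country A can switch to Free (11 → 12). Not NE.
(Low, Low): Country B can switch to Medium (9 → 12). Not NE.
(Low, Medium): Country A can switch to Medium (4 → 6). Not NE.
(Medium, Free): Country A can switch to Free (1 → 12). Not NE.
(Medium, Medium): Country A gets 6, best alternative 4; Country B gets 9, best alternative 5. No profitable deviation — NE.
(The remaining 4 profiles each have a profitable deviation by the same check.)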